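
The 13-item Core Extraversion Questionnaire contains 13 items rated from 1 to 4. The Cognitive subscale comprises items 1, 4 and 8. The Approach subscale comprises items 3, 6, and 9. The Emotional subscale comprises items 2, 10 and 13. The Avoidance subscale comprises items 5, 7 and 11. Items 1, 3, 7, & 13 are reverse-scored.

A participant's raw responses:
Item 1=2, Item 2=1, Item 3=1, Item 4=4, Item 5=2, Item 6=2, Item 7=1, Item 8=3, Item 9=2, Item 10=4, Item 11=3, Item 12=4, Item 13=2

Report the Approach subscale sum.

Approach items: 3, 6, 9.
Of these, item 3 is reverse-scored; on a 1–4 scale, reversed = 5 − raw.
  item 3: 5 − 1 = 4
  item 6: 2
  item 9: 2
Sum = 4 + 2 + 2 = 8

8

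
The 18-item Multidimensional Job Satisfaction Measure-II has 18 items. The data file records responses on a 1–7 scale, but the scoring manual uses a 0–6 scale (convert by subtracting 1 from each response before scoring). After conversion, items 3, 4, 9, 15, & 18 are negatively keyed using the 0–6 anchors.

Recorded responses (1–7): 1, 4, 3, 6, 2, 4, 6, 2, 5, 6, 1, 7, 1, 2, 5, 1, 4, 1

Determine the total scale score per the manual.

43

Convert to 0–6: 0, 3, 2, 5, 1, 3, 5, 1, 4, 5, 0, 6, 0, 1, 4, 0, 3, 0
Reverse-coded (reverse-coded value = 6 − response):
  item 3: 6 − 2 = 4
  item 4: 6 − 5 = 1
  item 9: 6 − 4 = 2
  item 15: 6 − 4 = 2
  item 18: 6 − 0 = 6
Scored: 0, 3, 4, 1, 1, 3, 5, 1, 2, 5, 0, 6, 0, 1, 2, 0, 3, 6
Total = 43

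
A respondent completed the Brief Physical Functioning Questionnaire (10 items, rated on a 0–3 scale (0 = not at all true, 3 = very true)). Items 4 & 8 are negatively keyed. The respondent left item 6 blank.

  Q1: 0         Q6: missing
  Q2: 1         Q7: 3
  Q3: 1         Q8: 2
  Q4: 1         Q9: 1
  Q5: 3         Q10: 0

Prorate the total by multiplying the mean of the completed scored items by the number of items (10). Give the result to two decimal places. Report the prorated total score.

Reverse-coded (reversed = (0+3) − raw = 3 − raw):
  item 4: 3 − 1 = 2
  item 8: 3 − 2 = 1
Completed scored items (9 of 10): 0, 1, 1, 2, 3, 3, 1, 1, 0; sum = 12.
Person mean = 12 / 9 ≈ 1.3333
Prorated total = (12 / 9) × 10 = 13.33 (to 2 dp)

13.33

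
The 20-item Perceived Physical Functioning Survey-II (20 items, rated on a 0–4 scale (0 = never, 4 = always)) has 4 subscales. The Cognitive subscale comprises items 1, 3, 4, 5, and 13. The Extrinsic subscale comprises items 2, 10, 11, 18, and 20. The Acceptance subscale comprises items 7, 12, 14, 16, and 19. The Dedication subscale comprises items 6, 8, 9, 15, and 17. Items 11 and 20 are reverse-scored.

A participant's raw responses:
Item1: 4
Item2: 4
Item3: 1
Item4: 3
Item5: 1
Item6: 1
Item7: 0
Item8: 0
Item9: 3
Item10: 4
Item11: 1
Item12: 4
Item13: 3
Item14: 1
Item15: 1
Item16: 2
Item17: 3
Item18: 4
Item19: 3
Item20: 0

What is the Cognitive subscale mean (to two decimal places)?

Cognitive items: 1, 3, 4, 5, 13.
  item 1: 4
  item 3: 1
  item 4: 3
  item 5: 1
  item 13: 3
Sum = 4 + 1 + 3 + 1 + 3 = 12
Mean = 12 / 5 = 2.40

2.40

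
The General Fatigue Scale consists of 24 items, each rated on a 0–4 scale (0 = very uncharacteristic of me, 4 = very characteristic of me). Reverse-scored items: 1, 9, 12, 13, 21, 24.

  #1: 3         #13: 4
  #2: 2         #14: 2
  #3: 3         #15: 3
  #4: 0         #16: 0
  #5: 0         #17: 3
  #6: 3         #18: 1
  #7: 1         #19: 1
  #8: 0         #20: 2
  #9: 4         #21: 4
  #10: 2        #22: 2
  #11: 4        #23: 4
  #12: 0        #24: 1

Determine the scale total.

41

Reverse-coded items (reverse-coded value = 4 − response):
  item 1: 4 − 3 = 1
  item 9: 4 − 4 = 0
  item 12: 4 − 0 = 4
  item 13: 4 − 4 = 0
  item 21: 4 − 4 = 0
  item 24: 4 − 1 = 3
Scored items: 1, 2, 3, 0, 0, 3, 1, 0, 0, 2, 4, 4, 0, 2, 3, 0, 3, 1, 1, 2, 0, 2, 4, 3
Total = 1 + 2 + 3 + 0 + 0 + 3 + 1 + 0 + 0 + 2 + 4 + 4 + 0 + 2 + 3 + 0 + 3 + 1 + 1 + 2 + 0 + 2 + 4 + 3 = 41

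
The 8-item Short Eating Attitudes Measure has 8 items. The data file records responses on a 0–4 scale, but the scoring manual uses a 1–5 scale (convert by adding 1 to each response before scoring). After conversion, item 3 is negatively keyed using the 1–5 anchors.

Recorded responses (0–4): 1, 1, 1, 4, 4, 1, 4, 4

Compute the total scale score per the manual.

Convert to 1–5: 2, 2, 2, 5, 5, 2, 5, 5
Reverse-coded (reverse-coded value = 6 − response):
  item 3: 6 − 2 = 4
Scored: 2, 2, 4, 5, 5, 2, 5, 5
Total = 30

30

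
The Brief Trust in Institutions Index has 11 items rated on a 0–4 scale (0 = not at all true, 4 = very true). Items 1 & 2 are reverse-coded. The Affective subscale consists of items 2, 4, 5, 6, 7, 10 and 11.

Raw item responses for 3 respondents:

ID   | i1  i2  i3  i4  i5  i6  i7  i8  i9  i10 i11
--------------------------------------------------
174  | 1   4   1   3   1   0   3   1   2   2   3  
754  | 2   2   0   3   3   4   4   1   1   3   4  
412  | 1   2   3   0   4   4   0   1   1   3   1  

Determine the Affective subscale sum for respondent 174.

Respondent 174 raw: 1, 4, 1, 3, 1, 0, 3, 1, 2, 2, 3.
Affective items: 2, 4, 5, 6, 7, 10, 11.
Reverse-coded (on a 0–4 scale, reversed = 4 − raw):
  item 2: 4 − 4 = 0
  item 4: 3
  item 5: 1
  item 6: 0
  item 7: 3
  item 10: 2
  item 11: 3
Sum = 0 + 3 + 1 + 0 + 3 + 2 + 3 = 12

12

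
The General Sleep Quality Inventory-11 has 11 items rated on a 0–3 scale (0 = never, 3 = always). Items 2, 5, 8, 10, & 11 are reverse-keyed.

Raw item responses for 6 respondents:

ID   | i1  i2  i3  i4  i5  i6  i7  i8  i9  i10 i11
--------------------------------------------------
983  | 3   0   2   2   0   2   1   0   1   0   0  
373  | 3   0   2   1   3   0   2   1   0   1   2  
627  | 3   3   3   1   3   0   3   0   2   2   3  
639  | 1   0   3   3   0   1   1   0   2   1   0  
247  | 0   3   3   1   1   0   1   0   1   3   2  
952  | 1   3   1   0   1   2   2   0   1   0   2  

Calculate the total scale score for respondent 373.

16

Respondent 373 raw: 3, 0, 2, 1, 3, 0, 2, 1, 0, 1, 2.
Reverse-coded (on a 0–3 scale, reversed = 3 − raw):
  item 1: 3
  item 2: 3 − 0 = 3
  item 3: 2
  item 4: 1
  item 5: 3 − 3 = 0
  item 6: 0
  item 7: 2
  item 8: 3 − 1 = 2
  item 9: 0
  item 10: 3 − 1 = 2
  item 11: 3 − 2 = 1
Sum = 3 + 3 + 2 + 1 + 0 + 0 + 2 + 2 + 0 + 2 + 1 = 16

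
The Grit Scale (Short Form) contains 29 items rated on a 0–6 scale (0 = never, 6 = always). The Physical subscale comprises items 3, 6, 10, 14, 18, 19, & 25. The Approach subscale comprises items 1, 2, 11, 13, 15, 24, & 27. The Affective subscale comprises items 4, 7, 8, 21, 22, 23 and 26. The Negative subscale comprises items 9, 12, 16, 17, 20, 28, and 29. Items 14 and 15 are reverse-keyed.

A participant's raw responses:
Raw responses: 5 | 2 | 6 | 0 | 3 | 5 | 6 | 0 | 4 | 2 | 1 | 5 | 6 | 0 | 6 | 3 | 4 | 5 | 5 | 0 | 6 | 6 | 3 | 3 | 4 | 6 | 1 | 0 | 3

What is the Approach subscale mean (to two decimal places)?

2.57

Approach items: 1, 2, 11, 13, 15, 24, 27.
Of these, item 15 is reverse-keyed; on a 0–6 scale, reversed = 6 − raw.
  item 1: 5
  item 2: 2
  item 11: 1
  item 13: 6
  item 15: 6 − 6 = 0
  item 24: 3
  item 27: 1
Sum = 5 + 2 + 1 + 6 + 0 + 3 + 1 = 18
Mean = 18 / 7 = 2.57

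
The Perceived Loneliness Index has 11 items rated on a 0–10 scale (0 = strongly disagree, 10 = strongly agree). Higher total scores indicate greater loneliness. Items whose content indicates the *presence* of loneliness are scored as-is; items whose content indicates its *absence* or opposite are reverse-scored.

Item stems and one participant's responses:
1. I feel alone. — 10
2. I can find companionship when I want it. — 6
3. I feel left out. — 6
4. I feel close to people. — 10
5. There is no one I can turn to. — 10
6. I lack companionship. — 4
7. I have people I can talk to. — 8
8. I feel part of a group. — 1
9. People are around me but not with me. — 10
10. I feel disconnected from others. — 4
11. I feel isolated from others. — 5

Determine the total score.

64

Items 2, 4, 7, 8 describe the absence/opposite of loneliness → reverse-score.
reverse-coded value = 10 − response.
  item 1: 10
  item 2: 10 − 6 = 4
  item 3: 6
  item 4: 10 − 10 = 0
  item 5: 10
  item 6: 4
  item 7: 10 − 8 = 2
  item 8: 10 − 1 = 9
  item 9: 10
  item 10: 4
  item 11: 5
Total = 10 + 4 + 6 + 0 + 10 + 4 + 2 + 9 + 10 + 4 + 5 = 64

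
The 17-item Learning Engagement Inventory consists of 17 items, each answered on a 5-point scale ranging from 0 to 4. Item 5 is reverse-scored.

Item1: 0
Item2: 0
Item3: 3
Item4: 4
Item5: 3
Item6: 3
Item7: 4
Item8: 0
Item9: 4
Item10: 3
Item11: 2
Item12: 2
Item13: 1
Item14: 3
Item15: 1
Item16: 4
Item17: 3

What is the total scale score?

38

Apply reverse scoring (reversed = (0+4) − raw = 4 − raw):
  item 5: 4 − 3 = 1
After reverse-coding: 0, 0, 3, 4, 1, 3, 4, 0, 4, 3, 2, 2, 1, 3, 1, 4, 3
Total = 0 + 0 + 3 + 4 + 1 + 3 + 4 + 0 + 4 + 3 + 2 + 2 + 1 + 3 + 1 + 4 + 3 = 38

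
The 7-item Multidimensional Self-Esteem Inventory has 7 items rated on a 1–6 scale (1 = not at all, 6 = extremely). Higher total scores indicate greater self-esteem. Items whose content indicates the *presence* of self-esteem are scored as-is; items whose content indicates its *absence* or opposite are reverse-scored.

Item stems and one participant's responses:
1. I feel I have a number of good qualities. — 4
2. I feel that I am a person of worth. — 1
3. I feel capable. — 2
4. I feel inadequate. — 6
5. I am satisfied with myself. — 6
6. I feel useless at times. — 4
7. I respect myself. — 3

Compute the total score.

Items 4, 6 describe the absence/opposite of self-esteem → reverse-score.
on a 1–6 scale, reversed = 7 − raw.
  item 1: 4
  item 2: 1
  item 3: 2
  item 4: 7 − 6 = 1
  item 5: 6
  item 6: 7 − 4 = 3
  item 7: 3
Total = 4 + 1 + 2 + 1 + 6 + 3 + 3 = 20

20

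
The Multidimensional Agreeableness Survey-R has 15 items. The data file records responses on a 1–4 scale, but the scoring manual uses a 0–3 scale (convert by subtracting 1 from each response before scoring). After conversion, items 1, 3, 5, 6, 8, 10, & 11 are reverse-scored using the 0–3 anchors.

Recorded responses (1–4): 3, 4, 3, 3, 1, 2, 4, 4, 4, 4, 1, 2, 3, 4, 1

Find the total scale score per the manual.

27

Convert to 0–3: 2, 3, 2, 2, 0, 1, 3, 3, 3, 3, 0, 1, 2, 3, 0
Reverse-coded (reverse-coded value = 3 − response):
  item 1: 3 − 2 = 1
  item 3: 3 − 2 = 1
  item 5: 3 − 0 = 3
  item 6: 3 − 1 = 2
  item 8: 3 − 3 = 0
  item 10: 3 − 3 = 0
  item 11: 3 − 0 = 3
Scored: 1, 3, 1, 2, 3, 2, 3, 0, 3, 0, 3, 1, 2, 3, 0
Total = 27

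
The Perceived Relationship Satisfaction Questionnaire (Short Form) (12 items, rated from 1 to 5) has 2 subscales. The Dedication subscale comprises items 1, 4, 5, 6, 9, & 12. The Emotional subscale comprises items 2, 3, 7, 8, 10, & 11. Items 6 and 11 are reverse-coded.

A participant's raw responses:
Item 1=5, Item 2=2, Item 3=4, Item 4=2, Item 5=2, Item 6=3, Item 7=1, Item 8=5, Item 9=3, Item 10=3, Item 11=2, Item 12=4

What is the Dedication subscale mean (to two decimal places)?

3.17

Dedication items: 1, 4, 5, 6, 9, 12.
Of these, item 6 is reverse-coded; on a 1–5 scale, reversed = 6 − raw.
  item 1: 5
  item 4: 2
  item 5: 2
  item 6: 6 − 3 = 3
  item 9: 3
  item 12: 4
Sum = 5 + 2 + 2 + 3 + 3 + 4 = 19
Mean = 19 / 6 = 3.17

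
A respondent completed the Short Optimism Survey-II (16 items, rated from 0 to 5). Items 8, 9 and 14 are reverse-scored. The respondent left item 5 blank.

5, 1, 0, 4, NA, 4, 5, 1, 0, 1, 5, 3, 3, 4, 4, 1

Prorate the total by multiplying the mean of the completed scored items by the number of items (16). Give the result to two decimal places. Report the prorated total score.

49.07

Reverse-coded (reverse-coded value = 5 − response):
  item 8: 5 − 1 = 4
  item 9: 5 − 0 = 5
  item 14: 5 − 4 = 1
Completed scored items (15 of 16): 5, 1, 0, 4, 4, 5, 4, 5, 1, 5, 3, 3, 1, 4, 1; sum = 46.
Person mean = 46 / 15 ≈ 3.0667
Prorated total = (46 / 15) × 16 = 49.07 (to 2 dp)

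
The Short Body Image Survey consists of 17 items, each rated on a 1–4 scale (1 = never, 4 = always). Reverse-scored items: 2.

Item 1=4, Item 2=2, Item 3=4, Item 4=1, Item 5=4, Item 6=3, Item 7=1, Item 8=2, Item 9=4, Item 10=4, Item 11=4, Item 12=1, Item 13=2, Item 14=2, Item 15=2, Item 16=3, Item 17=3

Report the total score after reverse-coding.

47

Reverse-scored items use 5 − raw:
  item 2: 5 − 2 = 3
Scored items: 4, 3, 4, 1, 4, 3, 1, 2, 4, 4, 4, 1, 2, 2, 2, 3, 3
Total = 4 + 3 + 4 + 1 + 4 + 3 + 1 + 2 + 4 + 4 + 4 + 1 + 2 + 2 + 2 + 3 + 3 = 47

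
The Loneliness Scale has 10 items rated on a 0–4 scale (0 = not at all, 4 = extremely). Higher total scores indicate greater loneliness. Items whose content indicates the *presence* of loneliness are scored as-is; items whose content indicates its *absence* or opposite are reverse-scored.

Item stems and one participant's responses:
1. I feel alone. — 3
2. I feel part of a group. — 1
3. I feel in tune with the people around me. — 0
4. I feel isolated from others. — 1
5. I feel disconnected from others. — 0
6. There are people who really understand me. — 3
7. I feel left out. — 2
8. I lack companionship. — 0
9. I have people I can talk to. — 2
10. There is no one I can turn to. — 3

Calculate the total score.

Items 2, 3, 6, 9 describe the absence/opposite of loneliness → reverse-score.
on a 0–4 scale, reversed = 4 − raw.
  item 1: 3
  item 2: 4 − 1 = 3
  item 3: 4 − 0 = 4
  item 4: 1
  item 5: 0
  item 6: 4 − 3 = 1
  item 7: 2
  item 8: 0
  item 9: 4 − 2 = 2
  item 10: 3
Total = 3 + 3 + 4 + 1 + 0 + 1 + 2 + 0 + 2 + 3 = 19

19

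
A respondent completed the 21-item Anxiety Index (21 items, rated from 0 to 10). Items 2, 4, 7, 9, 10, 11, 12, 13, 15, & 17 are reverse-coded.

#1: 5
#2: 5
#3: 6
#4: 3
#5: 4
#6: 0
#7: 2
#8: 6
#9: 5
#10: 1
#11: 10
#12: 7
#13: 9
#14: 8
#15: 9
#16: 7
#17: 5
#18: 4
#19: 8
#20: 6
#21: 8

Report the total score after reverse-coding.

Reversing items 2, 4, 7, 9, 10, 11, 12, 13, 15 and 17 with 10 − raw:
Total = 5 + (10−5) + 6 + (10−3) + 4 + 0 + (10−2) + 6 + (10−5) + (10−1) + (10−10) + (10−7) + (10−9) + 8 + (10−9) + 7 + (10−5) + 4 + 8 + 6 + 8
      = 5 + 5 + 6 + 7 + 4 + 0 + 8 + 6 + 5 + 9 + 0 + 3 + 1 + 8 + 1 + 7 + 5 + 4 + 8 + 6 + 8 = 106

106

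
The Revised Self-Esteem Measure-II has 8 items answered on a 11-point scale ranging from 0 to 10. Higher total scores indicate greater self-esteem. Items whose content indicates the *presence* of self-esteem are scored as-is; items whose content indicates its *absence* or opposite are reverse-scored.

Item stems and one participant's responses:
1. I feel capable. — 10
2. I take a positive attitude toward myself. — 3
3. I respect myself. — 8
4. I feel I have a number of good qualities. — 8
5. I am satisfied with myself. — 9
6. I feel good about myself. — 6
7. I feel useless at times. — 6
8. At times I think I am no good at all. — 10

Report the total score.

48

Items 7, 8 describe the absence/opposite of self-esteem → reverse-score.
reversed = (0+10) − raw = 10 − raw.
  item 1: 10
  item 2: 3
  item 3: 8
  item 4: 8
  item 5: 9
  item 6: 6
  item 7: 10 − 6 = 4
  item 8: 10 − 10 = 0
Total = 10 + 3 + 8 + 8 + 9 + 6 + 4 + 0 = 48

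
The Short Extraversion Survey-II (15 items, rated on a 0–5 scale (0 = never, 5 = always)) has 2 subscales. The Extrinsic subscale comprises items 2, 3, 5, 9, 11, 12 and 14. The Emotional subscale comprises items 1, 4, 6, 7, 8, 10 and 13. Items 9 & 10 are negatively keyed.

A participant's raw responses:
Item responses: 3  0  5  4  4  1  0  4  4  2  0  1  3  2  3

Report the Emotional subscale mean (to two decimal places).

Emotional items: 1, 4, 6, 7, 8, 10, 13.
Of these, item 10 is negatively keyed; on a 0–5 scale, reversed = 5 − raw.
  item 1: 3
  item 4: 4
  item 6: 1
  item 7: 0
  item 8: 4
  item 10: 5 − 2 = 3
  item 13: 3
Sum = 3 + 4 + 1 + 0 + 4 + 3 + 3 = 18
Mean = 18 / 7 = 2.57

2.57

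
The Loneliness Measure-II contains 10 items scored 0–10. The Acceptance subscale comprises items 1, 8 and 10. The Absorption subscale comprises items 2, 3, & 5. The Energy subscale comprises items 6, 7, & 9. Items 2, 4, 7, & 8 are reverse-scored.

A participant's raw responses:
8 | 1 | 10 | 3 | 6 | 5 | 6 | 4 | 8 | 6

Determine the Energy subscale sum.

17

Energy items: 6, 7, 9.
Of these, item 7 is reverse-scored; reverse-coded value = 10 − response.
  item 6: 5
  item 7: 10 − 6 = 4
  item 9: 8
Sum = 5 + 4 + 8 = 17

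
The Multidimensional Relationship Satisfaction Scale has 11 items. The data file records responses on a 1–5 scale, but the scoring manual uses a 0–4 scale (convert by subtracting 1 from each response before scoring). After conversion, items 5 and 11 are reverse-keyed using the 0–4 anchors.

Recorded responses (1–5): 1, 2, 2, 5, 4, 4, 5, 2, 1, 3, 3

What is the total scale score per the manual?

Convert to 0–4: 0, 1, 1, 4, 3, 3, 4, 1, 0, 2, 2
Reverse-coded (reversed = (0+4) − raw = 4 − raw):
  item 5: 4 − 3 = 1
  item 11: 4 − 2 = 2
Scored: 0, 1, 1, 4, 1, 3, 4, 1, 0, 2, 2
Total = 19

19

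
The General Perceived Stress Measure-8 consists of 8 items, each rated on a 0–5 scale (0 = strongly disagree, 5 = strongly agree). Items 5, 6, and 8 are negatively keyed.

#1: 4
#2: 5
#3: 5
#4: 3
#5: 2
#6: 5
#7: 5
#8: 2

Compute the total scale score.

28

Apply reverse scoring (reversed = (0+5) − raw = 5 − raw):
  item 5: 5 − 2 = 3
  item 6: 5 − 5 = 0
  item 8: 5 − 2 = 3
After reverse-coding: 4, 5, 5, 3, 3, 0, 5, 3
Total = 4 + 5 + 5 + 3 + 3 + 0 + 5 + 3 = 28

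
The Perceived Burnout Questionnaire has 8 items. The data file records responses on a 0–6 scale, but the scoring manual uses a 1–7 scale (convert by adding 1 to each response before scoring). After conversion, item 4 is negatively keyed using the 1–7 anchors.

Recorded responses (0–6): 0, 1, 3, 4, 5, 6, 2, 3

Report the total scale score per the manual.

30

Convert to 1–7: 1, 2, 4, 5, 6, 7, 3, 4
Reverse-coded (reverse-coded value = 8 − response):
  item 4: 8 − 5 = 3
Scored: 1, 2, 4, 3, 6, 7, 3, 4
Total = 30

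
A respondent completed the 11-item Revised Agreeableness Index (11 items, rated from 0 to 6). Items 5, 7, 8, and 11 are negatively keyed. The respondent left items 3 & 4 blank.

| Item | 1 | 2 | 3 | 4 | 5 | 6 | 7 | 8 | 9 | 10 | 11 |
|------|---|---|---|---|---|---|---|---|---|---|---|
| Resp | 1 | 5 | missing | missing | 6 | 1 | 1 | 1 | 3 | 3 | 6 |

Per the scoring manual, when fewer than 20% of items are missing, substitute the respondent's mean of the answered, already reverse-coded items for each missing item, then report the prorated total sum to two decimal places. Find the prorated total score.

28.11

Reverse-coded (reversed = (0+6) − raw = 6 − raw):
  item 5: 6 − 6 = 0
  item 7: 6 − 1 = 5
  item 8: 6 − 1 = 5
  item 11: 6 − 6 = 0
Completed scored items (9 of 11): 1, 5, 0, 1, 5, 5, 3, 3, 0; sum = 23.
Person mean = 23 / 9 ≈ 2.5556
Prorated total = (23 / 9) × 11 = 28.11 (to 2 dp)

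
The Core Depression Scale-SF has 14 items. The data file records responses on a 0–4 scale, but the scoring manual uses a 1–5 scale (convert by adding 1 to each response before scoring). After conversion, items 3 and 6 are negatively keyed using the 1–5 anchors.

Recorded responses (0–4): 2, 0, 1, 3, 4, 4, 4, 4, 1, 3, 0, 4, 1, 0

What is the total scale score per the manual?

43

Convert to 1–5: 3, 1, 2, 4, 5, 5, 5, 5, 2, 4, 1, 5, 2, 1
Reverse-coded (reversed = (1+5) − raw = 6 − raw):
  item 3: 6 − 2 = 4
  item 6: 6 − 5 = 1
Scored: 3, 1, 4, 4, 5, 1, 5, 5, 2, 4, 1, 5, 2, 1
Total = 43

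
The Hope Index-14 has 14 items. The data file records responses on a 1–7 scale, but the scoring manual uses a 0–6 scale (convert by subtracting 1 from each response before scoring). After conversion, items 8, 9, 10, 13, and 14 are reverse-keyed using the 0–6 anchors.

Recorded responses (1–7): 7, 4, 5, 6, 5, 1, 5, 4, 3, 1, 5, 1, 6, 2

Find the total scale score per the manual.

49

Convert to 0–6: 6, 3, 4, 5, 4, 0, 4, 3, 2, 0, 4, 0, 5, 1
Reverse-coded (on a 0–6 scale, reversed = 6 − raw):
  item 8: 6 − 3 = 3
  item 9: 6 − 2 = 4
  item 10: 6 − 0 = 6
  item 13: 6 − 5 = 1
  item 14: 6 − 1 = 5
Scored: 6, 3, 4, 5, 4, 0, 4, 3, 4, 6, 4, 0, 1, 5
Total = 49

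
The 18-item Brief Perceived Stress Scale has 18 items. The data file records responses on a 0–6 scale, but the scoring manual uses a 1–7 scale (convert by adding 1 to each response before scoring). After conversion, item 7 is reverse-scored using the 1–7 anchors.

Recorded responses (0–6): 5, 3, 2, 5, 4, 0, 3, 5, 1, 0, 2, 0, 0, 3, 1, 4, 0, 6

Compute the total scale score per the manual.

62

Convert to 1–7: 6, 4, 3, 6, 5, 1, 4, 6, 2, 1, 3, 1, 1, 4, 2, 5, 1, 7
Reverse-coded (on a 1–7 scale, reversed = 8 − raw):
  item 7: 8 − 4 = 4
Scored: 6, 4, 3, 6, 5, 1, 4, 6, 2, 1, 3, 1, 1, 4, 2, 5, 1, 7
Total = 62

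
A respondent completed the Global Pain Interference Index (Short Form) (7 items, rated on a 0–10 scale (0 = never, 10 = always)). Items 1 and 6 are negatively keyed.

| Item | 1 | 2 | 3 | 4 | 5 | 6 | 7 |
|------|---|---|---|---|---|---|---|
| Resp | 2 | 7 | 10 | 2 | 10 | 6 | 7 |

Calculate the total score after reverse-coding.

Apply reverse scoring (on a 0–10 scale, reversed = 10 − raw):
  item 1: 10 − 2 = 8
  item 6: 10 − 6 = 4
Scored responses: 8, 7, 10, 2, 10, 4, 7
Total = 8 + 7 + 10 + 2 + 10 + 4 + 7 = 48

48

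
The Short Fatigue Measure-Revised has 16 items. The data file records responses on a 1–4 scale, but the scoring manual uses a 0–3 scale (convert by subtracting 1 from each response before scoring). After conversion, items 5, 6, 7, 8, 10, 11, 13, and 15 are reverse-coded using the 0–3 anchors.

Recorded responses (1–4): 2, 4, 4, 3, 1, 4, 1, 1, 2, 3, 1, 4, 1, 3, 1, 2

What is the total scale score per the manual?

Convert to 0–3: 1, 3, 3, 2, 0, 3, 0, 0, 1, 2, 0, 3, 0, 2, 0, 1
Reverse-coded (reversed = (0+3) − raw = 3 − raw):
  item 5: 3 − 0 = 3
  item 6: 3 − 3 = 0
  item 7: 3 − 0 = 3
  item 8: 3 − 0 = 3
  item 10: 3 − 2 = 1
  item 11: 3 − 0 = 3
  item 13: 3 − 0 = 3
  item 15: 3 − 0 = 3
Scored: 1, 3, 3, 2, 3, 0, 3, 3, 1, 1, 3, 3, 3, 2, 3, 1
Total = 35

35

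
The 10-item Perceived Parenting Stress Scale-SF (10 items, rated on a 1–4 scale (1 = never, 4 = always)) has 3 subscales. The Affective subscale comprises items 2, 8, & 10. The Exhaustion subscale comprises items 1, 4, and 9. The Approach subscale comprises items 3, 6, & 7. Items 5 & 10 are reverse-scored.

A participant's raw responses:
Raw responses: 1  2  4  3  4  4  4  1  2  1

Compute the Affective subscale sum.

Affective items: 2, 8, 10.
Of these, item 10 is reverse-scored; reversed = (1+4) − raw = 5 − raw.
  item 2: 2
  item 8: 1
  item 10: 5 − 1 = 4
Sum = 2 + 1 + 4 = 7

7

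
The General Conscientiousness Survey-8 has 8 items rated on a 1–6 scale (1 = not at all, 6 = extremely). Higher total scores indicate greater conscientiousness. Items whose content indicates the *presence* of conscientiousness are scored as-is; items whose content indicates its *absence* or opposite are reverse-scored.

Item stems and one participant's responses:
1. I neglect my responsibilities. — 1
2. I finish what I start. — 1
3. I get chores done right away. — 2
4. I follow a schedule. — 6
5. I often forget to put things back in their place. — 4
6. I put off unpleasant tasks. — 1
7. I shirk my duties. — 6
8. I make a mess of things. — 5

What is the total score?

Items 1, 5, 6, 7, 8 describe the absence/opposite of conscientiousness → reverse-score.
on a 1–6 scale, reversed = 7 − raw.
  item 1: 7 − 1 = 6
  item 2: 1
  item 3: 2
  item 4: 6
  item 5: 7 − 4 = 3
  item 6: 7 − 1 = 6
  item 7: 7 − 6 = 1
  item 8: 7 − 5 = 2
Total = 6 + 1 + 2 + 6 + 3 + 6 + 1 + 2 = 27

27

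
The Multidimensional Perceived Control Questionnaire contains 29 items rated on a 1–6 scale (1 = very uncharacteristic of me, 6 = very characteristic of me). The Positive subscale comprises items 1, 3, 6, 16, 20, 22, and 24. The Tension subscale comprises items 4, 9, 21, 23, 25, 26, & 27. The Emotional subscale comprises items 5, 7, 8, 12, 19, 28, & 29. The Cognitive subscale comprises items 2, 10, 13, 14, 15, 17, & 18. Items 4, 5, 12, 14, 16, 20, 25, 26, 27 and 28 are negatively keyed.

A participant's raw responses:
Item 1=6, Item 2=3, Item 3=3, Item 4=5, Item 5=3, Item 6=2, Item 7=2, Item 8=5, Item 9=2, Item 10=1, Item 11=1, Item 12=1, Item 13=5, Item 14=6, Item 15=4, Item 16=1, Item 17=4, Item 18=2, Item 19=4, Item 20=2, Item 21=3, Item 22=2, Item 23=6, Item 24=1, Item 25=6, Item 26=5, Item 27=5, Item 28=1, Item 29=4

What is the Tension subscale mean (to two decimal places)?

Tension items: 4, 9, 21, 23, 25, 26, 27.
Of these, items 4, 25, 26, and 27 are negatively keyed; reverse-coded value = 7 − response.
  item 4: 7 − 5 = 2
  item 9: 2
  item 21: 3
  item 23: 6
  item 25: 7 − 6 = 1
  item 26: 7 − 5 = 2
  item 27: 7 − 5 = 2
Sum = 2 + 2 + 3 + 6 + 1 + 2 + 2 = 18
Mean = 18 / 7 = 2.57

2.57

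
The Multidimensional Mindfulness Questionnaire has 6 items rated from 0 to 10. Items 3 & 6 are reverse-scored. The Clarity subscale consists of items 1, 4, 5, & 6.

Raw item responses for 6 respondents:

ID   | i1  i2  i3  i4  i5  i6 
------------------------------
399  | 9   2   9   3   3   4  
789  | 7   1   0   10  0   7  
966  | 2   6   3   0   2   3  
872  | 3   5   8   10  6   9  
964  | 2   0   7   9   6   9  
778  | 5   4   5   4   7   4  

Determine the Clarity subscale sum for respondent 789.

Respondent 789 raw: 7, 1, 0, 10, 0, 7.
Clarity items: 1, 4, 5, 6.
Reverse-coded (reverse-coded value = 10 − response):
  item 1: 7
  item 4: 10
  item 5: 0
  item 6: 10 − 7 = 3
Sum = 7 + 10 + 0 + 3 = 20

20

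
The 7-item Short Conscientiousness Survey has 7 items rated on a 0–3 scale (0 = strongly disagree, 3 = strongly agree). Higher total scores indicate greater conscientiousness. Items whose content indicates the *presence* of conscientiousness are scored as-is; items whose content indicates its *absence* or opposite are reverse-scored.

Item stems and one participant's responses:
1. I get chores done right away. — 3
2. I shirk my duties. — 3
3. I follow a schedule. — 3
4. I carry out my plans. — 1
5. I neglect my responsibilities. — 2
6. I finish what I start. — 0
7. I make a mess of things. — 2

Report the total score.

9

Items 2, 5, 7 describe the absence/opposite of conscientiousness → reverse-score.
reverse-coded value = 3 − response.
  item 1: 3
  item 2: 3 − 3 = 0
  item 3: 3
  item 4: 1
  item 5: 3 − 2 = 1
  item 6: 0
  item 7: 3 − 2 = 1
Total = 3 + 0 + 3 + 1 + 1 + 0 + 1 = 9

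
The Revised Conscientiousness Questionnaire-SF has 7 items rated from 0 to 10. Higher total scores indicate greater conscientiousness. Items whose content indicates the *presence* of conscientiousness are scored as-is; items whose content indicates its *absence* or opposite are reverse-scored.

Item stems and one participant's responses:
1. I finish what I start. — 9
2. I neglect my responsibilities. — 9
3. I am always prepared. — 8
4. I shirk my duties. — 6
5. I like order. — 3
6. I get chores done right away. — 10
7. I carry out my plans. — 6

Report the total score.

Items 2, 4 describe the absence/opposite of conscientiousness → reverse-score.
reverse-coded value = 10 − response.
  item 1: 9
  item 2: 10 − 9 = 1
  item 3: 8
  item 4: 10 − 6 = 4
  item 5: 3
  item 6: 10
  item 7: 6
Total = 9 + 1 + 8 + 4 + 3 + 10 + 6 = 41

41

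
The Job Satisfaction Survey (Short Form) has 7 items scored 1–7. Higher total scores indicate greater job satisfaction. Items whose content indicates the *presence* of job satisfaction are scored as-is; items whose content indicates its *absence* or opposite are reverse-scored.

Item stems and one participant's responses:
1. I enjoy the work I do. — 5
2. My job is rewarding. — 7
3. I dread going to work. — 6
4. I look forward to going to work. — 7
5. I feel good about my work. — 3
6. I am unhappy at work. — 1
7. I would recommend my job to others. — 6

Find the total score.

Items 3, 6 describe the absence/opposite of job satisfaction → reverse-score.
reversed = (1+7) − raw = 8 − raw.
  item 1: 5
  item 2: 7
  item 3: 8 − 6 = 2
  item 4: 7
  item 5: 3
  item 6: 8 − 1 = 7
  item 7: 6
Total = 5 + 7 + 2 + 7 + 3 + 7 + 6 = 37

37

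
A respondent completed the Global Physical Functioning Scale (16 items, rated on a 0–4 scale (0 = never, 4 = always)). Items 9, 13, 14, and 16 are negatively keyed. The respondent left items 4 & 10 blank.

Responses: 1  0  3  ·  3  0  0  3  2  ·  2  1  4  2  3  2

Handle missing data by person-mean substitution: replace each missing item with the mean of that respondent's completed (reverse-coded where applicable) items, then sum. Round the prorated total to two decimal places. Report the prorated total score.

25.14

Reverse-coded (on a 0–4 scale, reversed = 4 − raw):
  item 9: 4 − 2 = 2
  item 13: 4 − 4 = 0
  item 14: 4 − 2 = 2
  item 16: 4 − 2 = 2
Completed scored items (14 of 16): 1, 0, 3, 3, 0, 0, 3, 2, 2, 1, 0, 2, 3, 2; sum = 22.
Person mean = 22 / 14 ≈ 1.5714
Prorated total = (22 / 14) × 16 = 25.14 (to 2 dp)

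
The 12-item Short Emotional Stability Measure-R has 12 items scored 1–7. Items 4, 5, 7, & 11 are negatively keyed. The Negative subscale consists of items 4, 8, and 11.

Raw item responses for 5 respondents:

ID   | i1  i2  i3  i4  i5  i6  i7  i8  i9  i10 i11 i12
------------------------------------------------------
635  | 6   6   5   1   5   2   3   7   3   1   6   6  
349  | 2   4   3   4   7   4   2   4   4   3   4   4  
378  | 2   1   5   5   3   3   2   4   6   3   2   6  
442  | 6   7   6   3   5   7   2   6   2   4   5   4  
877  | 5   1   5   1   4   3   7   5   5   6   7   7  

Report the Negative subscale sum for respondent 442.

Respondent 442 raw: 6, 7, 6, 3, 5, 7, 2, 6, 2, 4, 5, 4.
Negative items: 4, 8, 11.
Reverse-coded (reversed = (1+7) − raw = 8 − raw):
  item 4: 8 − 3 = 5
  item 8: 6
  item 11: 8 − 5 = 3
Sum = 5 + 6 + 3 = 14

14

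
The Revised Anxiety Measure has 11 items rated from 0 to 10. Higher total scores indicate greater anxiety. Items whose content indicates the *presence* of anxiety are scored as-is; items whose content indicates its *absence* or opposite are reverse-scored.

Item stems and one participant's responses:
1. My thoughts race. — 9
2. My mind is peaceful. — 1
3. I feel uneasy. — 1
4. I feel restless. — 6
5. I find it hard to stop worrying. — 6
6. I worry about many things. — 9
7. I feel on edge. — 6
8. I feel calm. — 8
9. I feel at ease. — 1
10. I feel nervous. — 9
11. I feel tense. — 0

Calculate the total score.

Items 2, 8, 9 describe the absence/opposite of anxiety → reverse-score.
reverse-coded value = 10 − response.
  item 1: 9
  item 2: 10 − 1 = 9
  item 3: 1
  item 4: 6
  item 5: 6
  item 6: 9
  item 7: 6
  item 8: 10 − 8 = 2
  item 9: 10 − 1 = 9
  item 10: 9
  item 11: 0
Total = 9 + 9 + 1 + 6 + 6 + 9 + 6 + 2 + 9 + 9 + 0 = 66

66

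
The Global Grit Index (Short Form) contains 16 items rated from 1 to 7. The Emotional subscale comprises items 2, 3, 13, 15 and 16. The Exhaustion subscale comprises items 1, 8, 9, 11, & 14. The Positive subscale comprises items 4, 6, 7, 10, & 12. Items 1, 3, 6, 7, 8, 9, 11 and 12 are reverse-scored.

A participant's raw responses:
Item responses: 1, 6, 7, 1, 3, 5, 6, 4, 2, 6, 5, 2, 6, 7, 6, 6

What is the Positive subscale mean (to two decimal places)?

3.60

Positive items: 4, 6, 7, 10, 12.
Of these, items 6, 7, & 12 are reverse-scored; reverse-coded value = 8 − response.
  item 4: 1
  item 6: 8 − 5 = 3
  item 7: 8 − 6 = 2
  item 10: 6
  item 12: 8 − 2 = 6
Sum = 1 + 3 + 2 + 6 + 6 = 18
Mean = 18 / 5 = 3.60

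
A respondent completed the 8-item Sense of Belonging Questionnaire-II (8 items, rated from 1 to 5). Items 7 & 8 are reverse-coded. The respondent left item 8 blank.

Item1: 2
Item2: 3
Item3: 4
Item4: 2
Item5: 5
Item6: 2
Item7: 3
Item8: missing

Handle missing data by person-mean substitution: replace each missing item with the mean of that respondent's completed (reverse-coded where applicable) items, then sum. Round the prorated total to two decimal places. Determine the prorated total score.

Reverse-coded (reverse-coded value = 6 − response):
  item 7: 6 − 3 = 3
Completed scored items (7 of 8): 2, 3, 4, 2, 5, 2, 3; sum = 21.
Person mean = 21 / 7 ≈ 3.0000
Prorated total = (21 / 7) × 8 = 24.00 (to 2 dp)

24.00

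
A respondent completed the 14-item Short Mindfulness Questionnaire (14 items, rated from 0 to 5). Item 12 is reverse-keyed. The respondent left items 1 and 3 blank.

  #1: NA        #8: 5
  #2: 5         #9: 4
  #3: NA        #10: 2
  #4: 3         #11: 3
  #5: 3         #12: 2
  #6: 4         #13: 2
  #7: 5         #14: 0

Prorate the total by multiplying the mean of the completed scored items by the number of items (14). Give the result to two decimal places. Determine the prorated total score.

45.50

Reverse-coded (reversed = (0+5) − raw = 5 − raw):
  item 12: 5 − 2 = 3
Completed scored items (12 of 14): 5, 3, 3, 4, 5, 5, 4, 2, 3, 3, 2, 0; sum = 39.
Person mean = 39 / 12 ≈ 3.2500
Prorated total = (39 / 12) × 14 = 45.50 (to 2 dp)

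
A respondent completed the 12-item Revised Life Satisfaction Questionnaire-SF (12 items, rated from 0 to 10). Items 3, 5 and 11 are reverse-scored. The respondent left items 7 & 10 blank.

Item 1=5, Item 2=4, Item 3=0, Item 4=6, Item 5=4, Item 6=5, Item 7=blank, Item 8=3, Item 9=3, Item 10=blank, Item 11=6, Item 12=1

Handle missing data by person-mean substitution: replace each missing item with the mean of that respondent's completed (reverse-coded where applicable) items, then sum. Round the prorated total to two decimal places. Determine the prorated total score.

56.40

Reverse-coded (on a 0–10 scale, reversed = 10 − raw):
  item 3: 10 − 0 = 10
  item 5: 10 − 4 = 6
  item 11: 10 − 6 = 4
Completed scored items (10 of 12): 5, 4, 10, 6, 6, 5, 3, 3, 4, 1; sum = 47.
Person mean = 47 / 10 ≈ 4.7000
Prorated total = (47 / 10) × 12 = 56.40 (to 2 dp)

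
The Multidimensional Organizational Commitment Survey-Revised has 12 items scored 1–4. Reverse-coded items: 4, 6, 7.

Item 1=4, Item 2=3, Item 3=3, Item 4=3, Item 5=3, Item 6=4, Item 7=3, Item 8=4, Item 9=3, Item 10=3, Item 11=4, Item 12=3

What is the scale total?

35

Reversing items 4, 6 and 7 with 5 − raw:
Total = 4 + 3 + 3 + (5−3) + 3 + (5−4) + (5−3) + 4 + 3 + 3 + 4 + 3
      = 4 + 3 + 3 + 2 + 3 + 1 + 2 + 4 + 3 + 3 + 4 + 3 = 35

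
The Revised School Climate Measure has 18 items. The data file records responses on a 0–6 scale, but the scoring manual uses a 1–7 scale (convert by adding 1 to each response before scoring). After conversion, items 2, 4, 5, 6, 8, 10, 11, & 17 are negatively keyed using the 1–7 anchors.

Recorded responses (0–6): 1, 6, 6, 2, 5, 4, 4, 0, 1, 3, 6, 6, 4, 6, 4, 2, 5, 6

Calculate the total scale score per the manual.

Convert to 1–7: 2, 7, 7, 3, 6, 5, 5, 1, 2, 4, 7, 7, 5, 7, 5, 3, 6, 7
Reverse-coded (on a 1–7 scale, reversed = 8 − raw):
  item 2: 8 − 7 = 1
  item 4: 8 − 3 = 5
  item 5: 8 − 6 = 2
  item 6: 8 − 5 = 3
  item 8: 8 − 1 = 7
  item 10: 8 − 4 = 4
  item 11: 8 − 7 = 1
  item 17: 8 − 6 = 2
Scored: 2, 1, 7, 5, 2, 3, 5, 7, 2, 4, 1, 7, 5, 7, 5, 3, 2, 7
Total = 75

75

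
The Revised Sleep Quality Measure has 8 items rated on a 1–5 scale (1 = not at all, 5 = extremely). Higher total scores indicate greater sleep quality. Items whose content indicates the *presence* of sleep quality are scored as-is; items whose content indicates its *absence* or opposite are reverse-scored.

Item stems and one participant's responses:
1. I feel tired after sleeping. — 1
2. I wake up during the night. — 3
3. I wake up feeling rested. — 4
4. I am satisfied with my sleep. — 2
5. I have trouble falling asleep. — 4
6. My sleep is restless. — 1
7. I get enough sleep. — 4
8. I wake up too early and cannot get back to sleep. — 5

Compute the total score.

26

Items 1, 2, 5, 6, 8 describe the absence/opposite of sleep quality → reverse-score.
reversed = (1+5) − raw = 6 − raw.
  item 1: 6 − 1 = 5
  item 2: 6 − 3 = 3
  item 3: 4
  item 4: 2
  item 5: 6 − 4 = 2
  item 6: 6 − 1 = 5
  item 7: 4
  item 8: 6 − 5 = 1
Total = 5 + 3 + 4 + 2 + 2 + 5 + 4 + 1 = 26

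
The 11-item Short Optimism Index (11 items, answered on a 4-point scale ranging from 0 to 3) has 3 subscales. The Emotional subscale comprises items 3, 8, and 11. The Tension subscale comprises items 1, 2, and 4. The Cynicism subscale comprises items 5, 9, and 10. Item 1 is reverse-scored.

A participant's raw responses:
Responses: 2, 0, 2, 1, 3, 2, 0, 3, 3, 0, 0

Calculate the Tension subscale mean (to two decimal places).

Tension items: 1, 2, 4.
Of these, item 1 is reverse-scored; on a 0–3 scale, reversed = 3 − raw.
  item 1: 3 − 2 = 1
  item 2: 0
  item 4: 1
Sum = 1 + 0 + 1 = 2
Mean = 2 / 3 = 0.67

0.67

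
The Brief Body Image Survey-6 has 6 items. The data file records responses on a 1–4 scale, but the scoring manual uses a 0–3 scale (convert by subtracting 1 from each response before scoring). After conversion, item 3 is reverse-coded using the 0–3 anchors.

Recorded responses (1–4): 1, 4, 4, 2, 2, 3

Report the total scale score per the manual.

7

Convert to 0–3: 0, 3, 3, 1, 1, 2
Reverse-coded (on a 0–3 scale, reversed = 3 − raw):
  item 3: 3 − 3 = 0
Scored: 0, 3, 0, 1, 1, 2
Total = 7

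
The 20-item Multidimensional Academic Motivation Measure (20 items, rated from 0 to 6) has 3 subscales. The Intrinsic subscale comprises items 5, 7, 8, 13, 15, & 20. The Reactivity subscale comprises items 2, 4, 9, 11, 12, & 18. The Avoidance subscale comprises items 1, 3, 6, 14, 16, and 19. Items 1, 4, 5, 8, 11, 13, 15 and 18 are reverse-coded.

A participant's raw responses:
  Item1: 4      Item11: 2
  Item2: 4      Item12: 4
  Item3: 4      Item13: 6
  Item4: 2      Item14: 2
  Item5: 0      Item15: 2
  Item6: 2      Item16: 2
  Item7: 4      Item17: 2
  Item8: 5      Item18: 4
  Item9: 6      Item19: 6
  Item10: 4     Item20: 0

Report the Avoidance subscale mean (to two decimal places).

3.00

Avoidance items: 1, 3, 6, 14, 16, 19.
Of these, item 1 is reverse-coded; reversed = (0+6) − raw = 6 − raw.
  item 1: 6 − 4 = 2
  item 3: 4
  item 6: 2
  item 14: 2
  item 16: 2
  item 19: 6
Sum = 2 + 4 + 2 + 2 + 2 + 6 = 18
Mean = 18 / 6 = 3.00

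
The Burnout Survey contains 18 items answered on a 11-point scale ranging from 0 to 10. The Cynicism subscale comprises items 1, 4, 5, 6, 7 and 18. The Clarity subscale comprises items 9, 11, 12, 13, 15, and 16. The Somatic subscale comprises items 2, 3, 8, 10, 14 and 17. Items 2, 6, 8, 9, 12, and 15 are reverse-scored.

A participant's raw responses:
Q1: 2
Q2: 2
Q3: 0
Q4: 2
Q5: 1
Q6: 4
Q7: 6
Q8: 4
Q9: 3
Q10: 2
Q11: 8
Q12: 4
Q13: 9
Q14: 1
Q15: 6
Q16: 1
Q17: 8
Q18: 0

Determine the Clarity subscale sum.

35

Clarity items: 9, 11, 12, 13, 15, 16.
Of these, items 9, 12 and 15 are reverse-scored; on a 0–10 scale, reversed = 10 − raw.
  item 9: 10 − 3 = 7
  item 11: 8
  item 12: 10 − 4 = 6
  item 13: 9
  item 15: 10 − 6 = 4
  item 16: 1
Sum = 7 + 8 + 6 + 9 + 4 + 1 = 35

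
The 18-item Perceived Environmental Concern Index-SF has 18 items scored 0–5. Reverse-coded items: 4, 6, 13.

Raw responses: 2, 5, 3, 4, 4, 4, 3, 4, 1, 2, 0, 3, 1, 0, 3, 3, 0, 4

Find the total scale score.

Reverse-coded items use 5 − raw:
  item 4: 5 − 4 = 1
  item 6: 5 − 4 = 1
  item 13: 5 − 1 = 4
After reverse-coding: 2, 5, 3, 1, 4, 1, 3, 4, 1, 2, 0, 3, 4, 0, 3, 3, 0, 4
Total = 2 + 5 + 3 + 1 + 4 + 1 + 3 + 4 + 1 + 2 + 0 + 3 + 4 + 0 + 3 + 3 + 0 + 4 = 43

43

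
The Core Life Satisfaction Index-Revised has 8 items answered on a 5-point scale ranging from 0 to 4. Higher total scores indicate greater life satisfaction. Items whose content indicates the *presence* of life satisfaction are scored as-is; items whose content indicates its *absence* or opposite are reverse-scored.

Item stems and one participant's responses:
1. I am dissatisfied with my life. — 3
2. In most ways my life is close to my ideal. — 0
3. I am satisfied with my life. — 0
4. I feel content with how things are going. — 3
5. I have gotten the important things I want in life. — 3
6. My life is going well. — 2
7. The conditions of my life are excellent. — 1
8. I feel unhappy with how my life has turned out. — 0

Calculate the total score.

14

Items 1, 8 describe the absence/opposite of life satisfaction → reverse-score.
reversed = (0+4) − raw = 4 − raw.
  item 1: 4 − 3 = 1
  item 2: 0
  item 3: 0
  item 4: 3
  item 5: 3
  item 6: 2
  item 7: 1
  item 8: 4 − 0 = 4
Total = 1 + 0 + 0 + 3 + 3 + 2 + 1 + 4 = 14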